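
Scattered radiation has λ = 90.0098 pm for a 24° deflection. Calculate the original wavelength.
89.8000 pm

From λ' = λ + Δλ, we have λ = λ' - Δλ

First calculate the Compton shift:
Δλ = λ_C(1 - cos θ)
Δλ = 2.4263 × (1 - cos(24°))
Δλ = 2.4263 × 0.0865
Δλ = 0.2098 pm

Initial wavelength:
λ = λ' - Δλ
λ = 90.0098 - 0.2098
λ = 89.8000 pm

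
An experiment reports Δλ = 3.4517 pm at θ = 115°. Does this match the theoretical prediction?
Yes, consistent

Calculate the expected shift for θ = 115°:

Δλ_expected = λ_C(1 - cos(115°))
Δλ_expected = 2.4263 × (1 - cos(115°))
Δλ_expected = 2.4263 × 1.4226
Δλ_expected = 3.4517 pm

Given shift: 3.4517 pm
Expected shift: 3.4517 pm
Difference: 0.0000 pm

The values match. This is consistent with Compton scattering at the stated angle.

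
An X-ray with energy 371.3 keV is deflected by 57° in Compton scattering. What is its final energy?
278.9899 keV

First convert energy to wavelength:
λ = hc/E, with hc ≈ 1239.842 keV·pm (i.e. 1239.842 eV·nm)

For E = 371.3 keV = 371300 eV:
λ = 1239.842 keV·pm / 371.3 keV
λ = 3.3392 pm

Calculate the Compton shift:
Δλ = λ_C(1 - cos(57°)) = 2.4263 × 0.4554
Δλ = 1.1048 pm

Final wavelength:
λ' = 3.3392 + 1.1048 = 4.4440 pm

Final energy:
E' = hc/λ' = 1239.842 / 4.4440 = 278.9899 keV

(Intermediate values are shown rounded; full precision is carried through to the final answer.)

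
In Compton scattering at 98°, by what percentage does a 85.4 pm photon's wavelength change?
3.2365%

Calculate the Compton shift:
Δλ = λ_C(1 - cos(98°))
Δλ = 2.4263 × (1 - cos(98°))
Δλ = 2.4263 × 1.1392
Δλ = 2.7640 pm

Percentage change:
(Δλ/λ₀) × 100 = (2.7640/85.4) × 100
= 3.2365%

(Intermediate values are shown rounded; full precision is carried through to the final answer.)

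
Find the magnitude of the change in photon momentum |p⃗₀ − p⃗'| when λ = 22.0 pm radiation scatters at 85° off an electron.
3.8887e-23 kg·m/s

Photon momentum magnitude is p = h/λ.

Initial momentum:
p₀ = h/λ = 6.6261e-34/2.2000e-11 = 3.0119e-23 kg·m/s

After scattering:
λ' = λ + Δλ = 22.0 + 2.2148 = 24.2148 pm
p' = h/λ' = 6.6261e-34/2.4215e-11 = 2.7364e-23 kg·m/s

Momentum is a vector; the scattered photon's direction makes angle θ = 85° with the incident direction. The magnitude of the vector change Δp⃗ = p⃗₀ − p⃗' is found from the law of cosines:
|Δp⃗|² = p₀² + p'² − 2p₀p'cos θ
|Δp⃗|² = (3.0119e-23)² + (2.7364e-23)² − 2·3.0119e-23·2.7364e-23·cos(85°)
|Δp⃗| = 3.8887e-23 kg·m/s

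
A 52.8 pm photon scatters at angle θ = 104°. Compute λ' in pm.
55.8133 pm

Using the Compton scattering formula:
λ' = λ + Δλ = λ + λ_C(1 - cos θ)

Given:
- Initial wavelength λ = 52.8 pm
- Scattering angle θ = 104°
- Compton wavelength λ_C ≈ 2.4263 pm

Calculate the shift:
Δλ = 2.4263 × (1 - cos(104°))
Δλ = 2.4263 × 1.2419
Δλ = 3.0133 pm

Final wavelength:
λ' = 52.8 + 3.0133 = 55.8133 pm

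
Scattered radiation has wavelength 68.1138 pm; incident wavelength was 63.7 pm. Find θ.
145.00°

First find the wavelength shift:
Δλ = λ' - λ = 68.1138 - 63.7 = 4.4138 pm

Using Δλ = λ_C(1 - cos θ), with λ_C = h/(m_e·c) ≈ 2.42631024 pm:
cos θ = 1 - Δλ/λ_C
cos θ = 1 - 4.4138/2.42631024
cos θ = -0.819141

θ = arccos(-0.819141)
θ = 145.00°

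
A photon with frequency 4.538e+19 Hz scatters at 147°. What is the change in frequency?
1.829e+19 Hz (decrease)

Convert frequency to wavelength (c = 299792458 m/s):
λ₀ = c/f₀ = 299792458/4.538e+19 = 6.6062684e-12 m = 6.6063 pm

Calculate Compton shift:
Δλ = λ_C(1 - cos(147°)) = 4.4612 pm

Final wavelength:
λ' = λ₀ + Δλ = 6.6063 + 4.4612 = 11.0675 pm

Final frequency:
f' = c/λ' = 299792458/1.1067454e-11 = 2.7087754e+19 Hz

Frequency shift (decrease):
Δf = f₀ - f' = 4.538e+19 - 2.7087754e+19 = 1.829e+19 Hz

(Intermediate values are shown rounded; full precision is carried through to the final answer.)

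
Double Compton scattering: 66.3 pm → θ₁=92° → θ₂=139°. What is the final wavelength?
73.0685 pm

Apply Compton shift twice:

First scattering at θ₁ = 92°:
Δλ₁ = λ_C(1 - cos(92°))
Δλ₁ = 2.4263 × 1.0349
Δλ₁ = 2.5110 pm

After first scattering:
λ₁ = 66.3 + 2.5110 = 68.8110 pm

Second scattering at θ₂ = 139°:
Δλ₂ = λ_C(1 - cos(139°))
Δλ₂ = 2.4263 × 1.7547
Δλ₂ = 4.2575 pm

Final wavelength:
λ₂ = 68.8110 + 4.2575 = 73.0685 pm

Total shift: Δλ_total = 2.5110 + 4.2575 = 6.7685 pm

(Intermediate values are shown rounded; full precision is carried through to the final answer.)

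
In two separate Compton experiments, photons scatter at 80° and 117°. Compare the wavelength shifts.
117° produces the larger shift by a factor of 1.760

Calculate both shifts using Δλ = λ_C(1 - cos θ):

For θ₁ = 80°:
Δλ₁ = 2.4263 × (1 - cos(80°))
Δλ₁ = 2.4263 × 0.8264
Δλ₁ = 2.0050 pm

For θ₂ = 117°:
Δλ₂ = 2.4263 × (1 - cos(117°))
Δλ₂ = 2.4263 × 1.4540
Δλ₂ = 3.5278 pm

The 117° angle produces the larger shift.
Ratio: 3.5278/2.0050 = 1.760

(Intermediate values are shown rounded; full precision is carried through to the final answer.)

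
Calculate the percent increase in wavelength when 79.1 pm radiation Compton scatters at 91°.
3.1209%

Calculate the Compton shift:
Δλ = λ_C(1 - cos(91°))
Δλ = 2.4263 × (1 - cos(91°))
Δλ = 2.4263 × 1.0175
Δλ = 2.4687 pm

Percentage change:
(Δλ/λ₀) × 100 = (2.4687/79.1) × 100
= 3.1209%

(Intermediate values are shown rounded; full precision is carried through to the final answer.)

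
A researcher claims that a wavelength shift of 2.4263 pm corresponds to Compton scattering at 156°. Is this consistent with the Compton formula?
No, inconsistent

Calculate the expected shift for θ = 156°:

Δλ_expected = λ_C(1 - cos(156°))
Δλ_expected = 2.4263 × (1 - cos(156°))
Δλ_expected = 2.4263 × 1.9135
Δλ_expected = 4.6429 pm

Given shift: 2.4263 pm
Expected shift: 4.6429 pm
Difference: 2.2165 pm

The values do not match. The given shift corresponds to θ ≈ 90.0°, not 156°.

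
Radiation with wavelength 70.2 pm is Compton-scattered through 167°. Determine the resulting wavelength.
74.9904 pm

Using the Compton scattering formula:
λ' = λ + Δλ = λ + λ_C(1 - cos θ)

Given:
- Initial wavelength λ = 70.2 pm
- Scattering angle θ = 167°
- Compton wavelength λ_C ≈ 2.4263 pm

Calculate the shift:
Δλ = 2.4263 × (1 - cos(167°))
Δλ = 2.4263 × 1.9744
Δλ = 4.7904 pm

Final wavelength:
λ' = 70.2 + 4.7904 = 74.9904 pm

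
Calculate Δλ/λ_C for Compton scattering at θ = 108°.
1.3090 λ_C

The Compton shift formula is:
Δλ = λ_C(1 - cos θ)

Dividing both sides by λ_C:
Δλ/λ_C = 1 - cos θ

For θ = 108°:
Δλ/λ_C = 1 - cos(108°)
Δλ/λ_C = 1 - -0.3090
Δλ/λ_C = 1.3090

This means the shift is 1.3090 × λ_C = 3.1761 pm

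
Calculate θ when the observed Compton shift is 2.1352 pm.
83.11°

From the Compton formula Δλ = λ_C(1 - cos θ), we can solve for θ:

cos θ = 1 - Δλ/λ_C

Given:
- Δλ = 2.1352 pm
- λ_C = h/(m_e·c) ≈ 2.42631024 pm

cos θ = 1 - 2.1352/2.42631024
cos θ = 1 - 0.880019
cos θ = 0.119981

θ = arccos(0.119981)
θ = 83.11°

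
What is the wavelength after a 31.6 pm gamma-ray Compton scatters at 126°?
35.4525 pm

Using the Compton scattering formula:
λ' = λ + Δλ = λ + λ_C(1 - cos θ)

Given:
- Initial wavelength λ = 31.6 pm
- Scattering angle θ = 126°
- Compton wavelength λ_C ≈ 2.4263 pm

Calculate the shift:
Δλ = 2.4263 × (1 - cos(126°))
Δλ = 2.4263 × 1.5878
Δλ = 3.8525 pm

Final wavelength:
λ' = 31.6 + 3.8525 = 35.4525 pm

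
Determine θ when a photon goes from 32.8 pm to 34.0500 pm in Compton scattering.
61.00°

First find the wavelength shift:
Δλ = λ' - λ = 34.0500 - 32.8 = 1.2500 pm

Using Δλ = λ_C(1 - cos θ), with λ_C = h/(m_e·c) ≈ 2.42631024 pm:
cos θ = 1 - Δλ/λ_C
cos θ = 1 - 1.2500/2.42631024
cos θ = 0.484814

θ = arccos(0.484814)
θ = 61.00°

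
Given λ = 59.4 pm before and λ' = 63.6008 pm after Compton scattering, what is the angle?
137.00°

First find the wavelength shift:
Δλ = λ' - λ = 63.6008 - 59.4 = 4.2008 pm

Using Δλ = λ_C(1 - cos θ), with λ_C = h/(m_e·c) ≈ 2.42631024 pm:
cos θ = 1 - Δλ/λ_C
cos θ = 1 - 4.2008/2.42631024
cos θ = -0.731353

θ = arccos(-0.731353)
θ = 137.00°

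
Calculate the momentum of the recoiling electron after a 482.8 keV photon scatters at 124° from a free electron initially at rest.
3.2797e-22 kg·m/s

The electron is initially at rest, so by conservation of momentum:
p⃗_e = p⃗₀ − p⃗'  (incident photon momentum minus scattered photon momentum)

Photon momentum magnitudes (p = h/λ = E/c):
λ₀ = hc/E₀ = 2.5680 pm → p₀ = h/λ₀ = 2.5802e-22 kg·m/s
Δλ = λ_C(1 − cos 124°) = 3.7831 pm
λ' = 6.3511 pm → p' = h/λ' = 1.0433e-22 kg·m/s

The scattered photon makes angle θ = 124° with the incident direction, so by the law of cosines:
|p⃗_e|² = p₀² + p'² − 2p₀p'cos θ
|p⃗_e|² = (2.5802e-22)² + (1.0433e-22)² − 2·2.5802e-22·1.0433e-22·cos(124°)
|p⃗_e| = 3.2797e-22 kg·m/s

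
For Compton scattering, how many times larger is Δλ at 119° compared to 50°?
119° produces the larger shift by a factor of 4.157

Calculate both shifts using Δλ = λ_C(1 - cos θ):

For θ₁ = 50°:
Δλ₁ = 2.4263 × (1 - cos(50°))
Δλ₁ = 2.4263 × 0.3572
Δλ₁ = 0.8667 pm

For θ₂ = 119°:
Δλ₂ = 2.4263 × (1 - cos(119°))
Δλ₂ = 2.4263 × 1.4848
Δλ₂ = 3.6026 pm

The 119° angle produces the larger shift.
Ratio: 3.6026/0.8667 = 4.157

(Intermediate values are shown rounded; full precision is carried through to the final answer.)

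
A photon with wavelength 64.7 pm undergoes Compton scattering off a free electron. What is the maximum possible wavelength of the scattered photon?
69.5526 pm (at θ = 180°)

The Compton shift is Δλ = λ_C(1 − cos θ).

Since cos θ ranges from −1 to 1, the factor (1 − cos θ) ranges from 0 to 2; the maximum shift occurs at θ = 180° (backscattering):
Δλ_max = 2λ_C = 2 × 2.4263 pm = 4.8526 pm

Maximum scattered wavelength:
λ'_max = λ₀ + Δλ_max = 64.7 + 4.8526 = 69.5526 pm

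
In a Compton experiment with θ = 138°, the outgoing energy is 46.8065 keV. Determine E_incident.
55.7001 keV

Convert final energy to wavelength (hc ≈ 1239.842 keV·pm):
λ' = hc/E' = 1239.842 / 46.8065 = 26.4887 pm

Calculate the Compton shift:
Δλ = λ_C(1 - cos(138°))
Δλ = 2.4263 × (1 - cos(138°))
Δλ = 4.2294 pm

Initial wavelength:
λ = λ' - Δλ = 26.4887 - 4.2294 = 22.2593 pm

Initial energy:
E = hc/λ = 1239.842 / 22.2593 = 55.7001 keV

(Intermediate values are shown rounded; full precision is carried through to the final answer.)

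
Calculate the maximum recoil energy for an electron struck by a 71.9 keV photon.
15.7899 keV

Maximum energy transfer occurs at θ = 180° (backscattering).

Initial photon: E₀ = 71.9 keV → λ₀ = 17.2440 pm

Maximum Compton shift (at 180°):
Δλ_max = 2λ_C = 2 × 2.4263 = 4.8526 pm

Final wavelength:
λ' = 17.2440 + 4.8526 = 22.0966 pm

Minimum photon energy (maximum energy to electron):
E'_min = hc/λ' = 56.1101 keV

Maximum electron kinetic energy:
K_max = E₀ - E'_min = 71.9000 - 56.1101 = 15.7899 keV

(Intermediate values are shown rounded; full precision is carried through to the final answer.)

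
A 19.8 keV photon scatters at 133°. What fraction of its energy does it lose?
0.0612 (or 6.12%)

Calculate initial and final photon energies:

Initial: E₀ = 19.8 keV → λ₀ = 62.6183 pm
Compton shift: Δλ = 4.0810 pm
Final wavelength: λ' = 66.6993 pm
Final energy: E' = 18.5885 keV

Fractional energy loss:
(E₀ - E')/E₀ = (19.8000 - 18.5885)/19.8000
= 1.2115/19.8000
= 0.0612
= 6.12%

(Intermediate values are shown rounded; full precision is carried through to the final answer.)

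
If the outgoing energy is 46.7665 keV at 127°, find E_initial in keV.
54.8001 keV

Convert final energy to wavelength (hc ≈ 1239.842 keV·pm):
λ' = hc/E' = 1239.842 / 46.7665 = 26.5113 pm

Calculate the Compton shift:
Δλ = λ_C(1 - cos(127°))
Δλ = 2.4263 × (1 - cos(127°))
Δλ = 3.8865 pm

Initial wavelength:
λ = λ' - Δλ = 26.5113 - 3.8865 = 22.6248 pm

Initial energy:
E = hc/λ = 1239.842 / 22.6248 = 54.8001 keV

(Intermediate values are shown rounded; full precision is carried through to the final answer.)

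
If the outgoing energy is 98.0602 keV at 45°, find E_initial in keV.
103.9000 keV

Convert final energy to wavelength (hc ≈ 1239.842 keV·pm):
λ' = hc/E' = 1239.842 / 98.0602 = 12.6437 pm

Calculate the Compton shift:
Δλ = λ_C(1 - cos(45°))
Δλ = 2.4263 × (1 - cos(45°))
Δλ = 0.7106 pm

Initial wavelength:
λ = λ' - Δλ = 12.6437 - 0.7106 = 11.9330 pm

Initial energy:
E = hc/λ = 1239.842 / 11.9330 = 103.9000 keV

(Intermediate values are shown rounded; full precision is carried through to the final answer.)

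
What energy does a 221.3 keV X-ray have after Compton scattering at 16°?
217.6486 keV

First convert energy to wavelength:
λ = hc/E, with hc ≈ 1239.842 keV·pm (i.e. 1239.842 eV·nm)

For E = 221.3 keV = 221300 eV:
λ = 1239.842 keV·pm / 221.3 keV
λ = 5.6025 pm

Calculate the Compton shift:
Δλ = λ_C(1 - cos(16°)) = 2.4263 × 0.0387
Δλ = 0.0940 pm

Final wavelength:
λ' = 5.6025 + 0.0940 = 5.6965 pm

Final energy:
E' = hc/λ' = 1239.842 / 5.6965 = 217.6486 keV

(Intermediate values are shown rounded; full precision is carried through to the final answer.)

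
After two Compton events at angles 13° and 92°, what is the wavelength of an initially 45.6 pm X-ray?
48.1732 pm

Apply Compton shift twice:

First scattering at θ₁ = 13°:
Δλ₁ = λ_C(1 - cos(13°))
Δλ₁ = 2.4263 × 0.0256
Δλ₁ = 0.0622 pm

After first scattering:
λ₁ = 45.6 + 0.0622 = 45.6622 pm

Second scattering at θ₂ = 92°:
Δλ₂ = λ_C(1 - cos(92°))
Δλ₂ = 2.4263 × 1.0349
Δλ₂ = 2.5110 pm

Final wavelength:
λ₂ = 45.6622 + 2.5110 = 48.1732 pm

Total shift: Δλ_total = 0.0622 + 2.5110 = 2.5732 pm

(Intermediate values are shown rounded; full precision is carried through to the final answer.)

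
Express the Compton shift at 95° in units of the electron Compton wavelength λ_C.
1.0872 λ_C

The Compton shift formula is:
Δλ = λ_C(1 - cos θ)

Dividing both sides by λ_C:
Δλ/λ_C = 1 - cos θ

For θ = 95°:
Δλ/λ_C = 1 - cos(95°)
Δλ/λ_C = 1 - -0.0872
Δλ/λ_C = 1.0872

This means the shift is 1.0872 × λ_C = 2.6378 pm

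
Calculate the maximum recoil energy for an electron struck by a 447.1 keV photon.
284.5126 keV

Maximum energy transfer occurs at θ = 180° (backscattering).

Initial photon: E₀ = 447.1 keV → λ₀ = 2.7731 pm

Maximum Compton shift (at 180°):
Δλ_max = 2λ_C = 2 × 2.4263 = 4.8526 pm

Final wavelength:
λ' = 2.7731 + 4.8526 = 7.6257 pm

Minimum photon energy (maximum energy to electron):
E'_min = hc/λ' = 162.5874 keV

Maximum electron kinetic energy:
K_max = E₀ - E'_min = 447.1000 - 162.5874 = 284.5126 keV

(Intermediate values are shown rounded; full precision is carried through to the final answer.)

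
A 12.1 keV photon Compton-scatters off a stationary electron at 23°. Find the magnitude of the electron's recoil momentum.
2.5761e-24 kg·m/s

The electron is initially at rest, so by conservation of momentum:
p⃗_e = p⃗₀ − p⃗'  (incident photon momentum minus scattered photon momentum)

Photon momentum magnitudes (p = h/λ = E/c):
λ₀ = hc/E₀ = 102.4663 pm → p₀ = h/λ₀ = 6.4666e-24 kg·m/s
Δλ = λ_C(1 − cos 23°) = 0.1929 pm
λ' = 102.6592 pm → p' = h/λ' = 6.4544e-24 kg·m/s

The scattered photon makes angle θ = 23° with the incident direction, so by the law of cosines:
|p⃗_e|² = p₀² + p'² − 2p₀p'cos θ
|p⃗_e|² = (6.4666e-24)² + (6.4544e-24)² − 2·6.4666e-24·6.4544e-24·cos(23°)
|p⃗_e| = 2.5761e-24 kg·m/s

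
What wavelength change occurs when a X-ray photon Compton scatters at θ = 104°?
3.0133 pm

Using the Compton scattering formula:
Δλ = λ_C(1 - cos θ)

where λ_C = h/(m_e·c) ≈ 2.4263 pm is the Compton wavelength of an electron.

For θ = 104°:
cos(104°) = -0.2419
1 - cos(104°) = 1.2419

Δλ = 2.4263 × 1.2419
Δλ = 3.0133 pm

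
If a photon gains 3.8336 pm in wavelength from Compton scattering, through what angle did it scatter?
125.45°

From the Compton formula Δλ = λ_C(1 - cos θ), we can solve for θ:

cos θ = 1 - Δλ/λ_C

Given:
- Δλ = 3.8336 pm
- λ_C = h/(m_e·c) ≈ 2.42631024 pm

cos θ = 1 - 3.8336/2.42631024
cos θ = 1 - 1.580012
cos θ = -0.580012

θ = arccos(-0.580012)
θ = 125.45°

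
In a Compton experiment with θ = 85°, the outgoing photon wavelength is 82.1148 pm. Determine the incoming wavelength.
79.9000 pm

From λ' = λ + Δλ, we have λ = λ' - Δλ

First calculate the Compton shift:
Δλ = λ_C(1 - cos θ)
Δλ = 2.4263 × (1 - cos(85°))
Δλ = 2.4263 × 0.9128
Δλ = 2.2148 pm

Initial wavelength:
λ = λ' - Δλ
λ = 82.1148 - 2.2148
λ = 79.9000 pm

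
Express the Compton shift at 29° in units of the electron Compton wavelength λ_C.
0.1254 λ_C

The Compton shift formula is:
Δλ = λ_C(1 - cos θ)

Dividing both sides by λ_C:
Δλ/λ_C = 1 - cos θ

For θ = 29°:
Δλ/λ_C = 1 - cos(29°)
Δλ/λ_C = 1 - 0.8746
Δλ/λ_C = 0.1254

This means the shift is 0.1254 × λ_C = 0.3042 pm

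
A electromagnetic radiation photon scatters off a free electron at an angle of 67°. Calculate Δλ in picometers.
1.4783 pm

Using the Compton scattering formula:
Δλ = λ_C(1 - cos θ)

where λ_C = h/(m_e·c) ≈ 2.4263 pm is the Compton wavelength of an electron.

For θ = 67°:
cos(67°) = 0.3907
1 - cos(67°) = 0.6093

Δλ = 2.4263 × 0.6093
Δλ = 1.4783 pm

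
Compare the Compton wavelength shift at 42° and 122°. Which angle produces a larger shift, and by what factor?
122° produces the larger shift by a factor of 5.956

Calculate both shifts using Δλ = λ_C(1 - cos θ):

For θ₁ = 42°:
Δλ₁ = 2.4263 × (1 - cos(42°))
Δλ₁ = 2.4263 × 0.2569
Δλ₁ = 0.6232 pm

For θ₂ = 122°:
Δλ₂ = 2.4263 × (1 - cos(122°))
Δλ₂ = 2.4263 × 1.5299
Δλ₂ = 3.7121 pm

The 122° angle produces the larger shift.
Ratio: 3.7121/0.6232 = 5.956

(Intermediate values are shown rounded; full precision is carried through to the final answer.)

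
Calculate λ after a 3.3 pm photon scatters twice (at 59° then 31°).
4.8232 pm

Apply Compton shift twice:

First scattering at θ₁ = 59°:
Δλ₁ = λ_C(1 - cos(59°))
Δλ₁ = 2.4263 × 0.4850
Δλ₁ = 1.1767 pm

After first scattering:
λ₁ = 3.3 + 1.1767 = 4.4767 pm

Second scattering at θ₂ = 31°:
Δλ₂ = λ_C(1 - cos(31°))
Δλ₂ = 2.4263 × 0.1428
Δλ₂ = 0.3466 pm

Final wavelength:
λ₂ = 4.4767 + 0.3466 = 4.8232 pm

Total shift: Δλ_total = 1.1767 + 0.3466 = 1.5232 pm

(Intermediate values are shown rounded; full precision is carried through to the final answer.)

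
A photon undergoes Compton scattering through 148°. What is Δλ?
4.4839 pm

Using the Compton scattering formula:
Δλ = λ_C(1 - cos θ)

where λ_C = h/(m_e·c) ≈ 2.4263 pm is the Compton wavelength of an electron.

For θ = 148°:
cos(148°) = -0.8480
1 - cos(148°) = 1.8480

Δλ = 2.4263 × 1.8480
Δλ = 4.4839 pm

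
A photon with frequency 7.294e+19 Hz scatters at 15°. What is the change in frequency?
1.438e+18 Hz (decrease)

Convert frequency to wavelength (c = 299792458 m/s):
λ₀ = c/f₀ = 299792458/7.294e+19 = 4.1101242e-12 m = 4.1101 pm

Calculate Compton shift:
Δλ = λ_C(1 - cos(15°)) = 0.0827 pm

Final wavelength:
λ' = λ₀ + Δλ = 4.1101 + 0.0827 = 4.1928 pm

Final frequency:
f' = c/λ' = 299792458/4.1927987e-12 = 7.1501753e+19 Hz

Frequency shift (decrease):
Δf = f₀ - f' = 7.294e+19 - 7.1501753e+19 = 1.438e+18 Hz

(Intermediate values are shown rounded; full precision is carried through to the final answer.)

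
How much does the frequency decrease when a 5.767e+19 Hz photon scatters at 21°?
1.734e+18 Hz (decrease)

Convert frequency to wavelength (c = 299792458 m/s):
λ₀ = c/f₀ = 299792458/5.767e+19 = 5.1984127e-12 m = 5.1984 pm

Calculate Compton shift:
Δλ = λ_C(1 - cos(21°)) = 0.1612 pm

Final wavelength:
λ' = λ₀ + Δλ = 5.1984 + 0.1612 = 5.3596 pm

Final frequency:
f' = c/λ' = 299792458/5.3595671e-12 = 5.5935946e+19 Hz

Frequency shift (decrease):
Δf = f₀ - f' = 5.767e+19 - 5.5935946e+19 = 1.734e+18 Hz

(Intermediate values are shown rounded; full precision is carried through to the final answer.)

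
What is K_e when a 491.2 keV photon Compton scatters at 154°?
317.3377 keV

By energy conservation: K_e = E_initial - E_final

First find the scattered photon energy:
Initial wavelength: λ = hc/E = 2.5241 pm
Compton shift: Δλ = λ_C(1 - cos(154°)) = 4.6071 pm
Final wavelength: λ' = 2.5241 + 4.6071 = 7.1312 pm
Final photon energy: E' = hc/λ' = 173.8623 keV

Electron kinetic energy:
K_e = E - E' = 491.2000 - 173.8623 = 317.3377 keV

(Intermediate values are shown rounded; full precision is carried through to the final answer.)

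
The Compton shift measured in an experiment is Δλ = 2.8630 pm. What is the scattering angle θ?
100.37°

From the Compton formula Δλ = λ_C(1 - cos θ), we can solve for θ:

cos θ = 1 - Δλ/λ_C

Given:
- Δλ = 2.8630 pm
- λ_C = h/(m_e·c) ≈ 2.42631024 pm

cos θ = 1 - 2.8630/2.42631024
cos θ = 1 - 1.179981
cos θ = -0.179981

θ = arccos(-0.179981)
θ = 100.37°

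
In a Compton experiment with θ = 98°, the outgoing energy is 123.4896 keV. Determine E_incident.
170.4001 keV

Convert final energy to wavelength (hc ≈ 1239.842 keV·pm):
λ' = hc/E' = 1239.842 / 123.4896 = 10.0401 pm

Calculate the Compton shift:
Δλ = λ_C(1 - cos(98°))
Δλ = 2.4263 × (1 - cos(98°))
Δλ = 2.7640 pm

Initial wavelength:
λ = λ' - Δλ = 10.0401 - 2.7640 = 7.2761 pm

Initial energy:
E = hc/λ = 1239.842 / 7.2761 = 170.4001 keV

(Intermediate values are shown rounded; full precision is carried through to the final answer.)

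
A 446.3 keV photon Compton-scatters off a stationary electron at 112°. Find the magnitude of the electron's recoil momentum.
2.9666e-22 kg·m/s

The electron is initially at rest, so by conservation of momentum:
p⃗_e = p⃗₀ − p⃗'  (incident photon momentum minus scattered photon momentum)

Photon momentum magnitudes (p = h/λ = E/c):
λ₀ = hc/E₀ = 2.7780 pm → p₀ = h/λ₀ = 2.3852e-22 kg·m/s
Δλ = λ_C(1 − cos 112°) = 3.3352 pm
λ' = 6.1133 pm → p' = h/λ' = 1.0839e-22 kg·m/s

The scattered photon makes angle θ = 112° with the incident direction, so by the law of cosines:
|p⃗_e|² = p₀² + p'² − 2p₀p'cos θ
|p⃗_e|² = (2.3852e-22)² + (1.0839e-22)² − 2·2.3852e-22·1.0839e-22·cos(112°)
|p⃗_e| = 2.9666e-22 kg·m/s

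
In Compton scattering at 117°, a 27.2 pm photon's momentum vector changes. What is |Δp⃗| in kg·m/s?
3.9184e-23 kg·m/s

Photon momentum magnitude is p = h/λ.

Initial momentum:
p₀ = h/λ = 6.6261e-34/2.7200e-11 = 2.4361e-23 kg·m/s

After scattering:
λ' = λ + Δλ = 27.2 + 3.5278 = 30.7278 pm
p' = h/λ' = 6.6261e-34/3.0728e-11 = 2.1564e-23 kg·m/s

Momentum is a vector; the scattered photon's direction makes angle θ = 117° with the incident direction. The magnitude of the vector change Δp⃗ = p⃗₀ − p⃗' is found from the law of cosines:
|Δp⃗|² = p₀² + p'² − 2p₀p'cos θ
|Δp⃗|² = (2.4361e-23)² + (2.1564e-23)² − 2·2.4361e-23·2.1564e-23·cos(117°)
|Δp⃗| = 3.9184e-23 kg·m/s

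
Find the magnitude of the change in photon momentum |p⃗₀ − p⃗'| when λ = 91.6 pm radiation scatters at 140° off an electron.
1.3292e-23 kg·m/s

Photon momentum magnitude is p = h/λ.

Initial momentum:
p₀ = h/λ = 6.6261e-34/9.1600e-11 = 7.2337e-24 kg·m/s

After scattering:
λ' = λ + Δλ = 91.6 + 4.2850 = 95.8850 pm
p' = h/λ' = 6.6261e-34/9.5885e-11 = 6.9104e-24 kg·m/s

Momentum is a vector; the scattered photon's direction makes angle θ = 140° with the incident direction. The magnitude of the vector change Δp⃗ = p⃗₀ − p⃗' is found from the law of cosines:
|Δp⃗|² = p₀² + p'² − 2p₀p'cos θ
|Δp⃗|² = (7.2337e-24)² + (6.9104e-24)² − 2·7.2337e-24·6.9104e-24·cos(140°)
|Δp⃗| = 1.3292e-23 kg·m/s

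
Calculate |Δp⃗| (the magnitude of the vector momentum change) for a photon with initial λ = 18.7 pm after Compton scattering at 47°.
2.7728e-23 kg·m/s

Photon momentum magnitude is p = h/λ.

Initial momentum:
p₀ = h/λ = 6.6261e-34/1.8700e-11 = 3.5434e-23 kg·m/s

After scattering:
λ' = λ + Δλ = 18.7 + 0.7716 = 19.4716 pm
p' = h/λ' = 6.6261e-34/1.9472e-11 = 3.4029e-23 kg·m/s

Momentum is a vector; the scattered photon's direction makes angle θ = 47° with the incident direction. The magnitude of the vector change Δp⃗ = p⃗₀ − p⃗' is found from the law of cosines:
|Δp⃗|² = p₀² + p'² − 2p₀p'cos θ
|Δp⃗|² = (3.5434e-23)² + (3.4029e-23)² − 2·3.5434e-23·3.4029e-23·cos(47°)
|Δp⃗| = 2.7728e-23 kg·m/s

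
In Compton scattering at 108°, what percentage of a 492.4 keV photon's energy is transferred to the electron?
0.5578 (or 55.78%)

Calculate initial and final photon energies:

Initial: E₀ = 492.4 keV → λ₀ = 2.5180 pm
Compton shift: Δλ = 3.1761 pm
Final wavelength: λ' = 5.6940 pm
Final energy: E' = 217.7439 keV

Fractional energy loss:
(E₀ - E')/E₀ = (492.4000 - 217.7439)/492.4000
= 274.6561/492.4000
= 0.5578
= 55.78%

(Intermediate values are shown rounded; full precision is carried through to the final answer.)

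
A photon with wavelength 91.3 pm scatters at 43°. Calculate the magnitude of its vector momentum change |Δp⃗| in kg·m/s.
5.3011e-24 kg·m/s

Photon momentum magnitude is p = h/λ.

Initial momentum:
p₀ = h/λ = 6.6261e-34/9.1300e-11 = 7.2575e-24 kg·m/s

After scattering:
λ' = λ + Δλ = 91.3 + 0.6518 = 91.9518 pm
p' = h/λ' = 6.6261e-34/9.1952e-11 = 7.2060e-24 kg·m/s

Momentum is a vector; the scattered photon's direction makes angle θ = 43° with the incident direction. The magnitude of the vector change Δp⃗ = p⃗₀ − p⃗' is found from the law of cosines:
|Δp⃗|² = p₀² + p'² − 2p₀p'cos θ
|Δp⃗|² = (7.2575e-24)² + (7.2060e-24)² − 2·7.2575e-24·7.2060e-24·cos(43°)
|Δp⃗| = 5.3011e-24 kg·m/s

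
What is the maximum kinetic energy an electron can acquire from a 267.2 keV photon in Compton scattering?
136.5906 keV

Maximum energy transfer occurs at θ = 180° (backscattering).

Initial photon: E₀ = 267.2 keV → λ₀ = 4.6401 pm

Maximum Compton shift (at 180°):
Δλ_max = 2λ_C = 2 × 2.4263 = 4.8526 pm

Final wavelength:
λ' = 4.6401 + 4.8526 = 9.4927 pm

Minimum photon energy (maximum energy to electron):
E'_min = hc/λ' = 130.6094 keV

Maximum electron kinetic energy:
K_max = E₀ - E'_min = 267.2000 - 130.6094 = 136.5906 keV

(Intermediate values are shown rounded; full precision is carried through to the final answer.)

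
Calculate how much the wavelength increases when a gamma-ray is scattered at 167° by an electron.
4.7904 pm

Using the Compton scattering formula:
Δλ = λ_C(1 - cos θ)

where λ_C = h/(m_e·c) ≈ 2.4263 pm is the Compton wavelength of an electron.

For θ = 167°:
cos(167°) = -0.9744
1 - cos(167°) = 1.9744

Δλ = 2.4263 × 1.9744
Δλ = 4.7904 pm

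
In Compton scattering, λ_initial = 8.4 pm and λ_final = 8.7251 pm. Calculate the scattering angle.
30.00°

First find the wavelength shift:
Δλ = λ' - λ = 8.7251 - 8.4 = 0.3251 pm

Using Δλ = λ_C(1 - cos θ), with λ_C = h/(m_e·c) ≈ 2.42631024 pm:
cos θ = 1 - Δλ/λ_C
cos θ = 1 - 0.3251/2.42631024
cos θ = 0.866011

θ = arccos(0.866011)
θ = 30.00°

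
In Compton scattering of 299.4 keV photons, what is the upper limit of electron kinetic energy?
161.5434 keV

Maximum energy transfer occurs at θ = 180° (backscattering).

Initial photon: E₀ = 299.4 keV → λ₀ = 4.1411 pm

Maximum Compton shift (at 180°):
Δλ_max = 2λ_C = 2 × 2.4263 = 4.8526 pm

Final wavelength:
λ' = 4.1411 + 4.8526 = 8.9937 pm

Minimum photon energy (maximum energy to electron):
E'_min = hc/λ' = 137.8566 keV

Maximum electron kinetic energy:
K_max = E₀ - E'_min = 299.4000 - 137.8566 = 161.5434 keV

(Intermediate values are shown rounded; full precision is carried through to the final answer.)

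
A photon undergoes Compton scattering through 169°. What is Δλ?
4.8080 pm

Using the Compton scattering formula:
Δλ = λ_C(1 - cos θ)

where λ_C = h/(m_e·c) ≈ 2.4263 pm is the Compton wavelength of an electron.

For θ = 169°:
cos(169°) = -0.9816
1 - cos(169°) = 1.9816

Δλ = 2.4263 × 1.9816
Δλ = 4.8080 pm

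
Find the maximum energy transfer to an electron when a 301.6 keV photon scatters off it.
163.2788 keV

Maximum energy transfer occurs at θ = 180° (backscattering).

Initial photon: E₀ = 301.6 keV → λ₀ = 4.1109 pm

Maximum Compton shift (at 180°):
Δλ_max = 2λ_C = 2 × 2.4263 = 4.8526 pm

Final wavelength:
λ' = 4.1109 + 4.8526 = 8.9635 pm

Minimum photon energy (maximum energy to electron):
E'_min = hc/λ' = 138.3212 keV

Maximum electron kinetic energy:
K_max = E₀ - E'_min = 301.6000 - 138.3212 = 163.2788 keV

(Intermediate values are shown rounded; full precision is carried through to the final answer.)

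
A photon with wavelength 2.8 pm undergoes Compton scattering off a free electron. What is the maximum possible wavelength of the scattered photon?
7.6526 pm (at θ = 180°)

The Compton shift is Δλ = λ_C(1 − cos θ).

Since cos θ ranges from −1 to 1, the factor (1 − cos θ) ranges from 0 to 2; the maximum shift occurs at θ = 180° (backscattering):
Δλ_max = 2λ_C = 2 × 2.4263 pm = 4.8526 pm

Maximum scattered wavelength:
λ'_max = λ₀ + Δλ_max = 2.8 + 4.8526 = 7.6526 pm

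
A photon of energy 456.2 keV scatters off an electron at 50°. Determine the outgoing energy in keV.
345.8929 keV

First convert energy to wavelength:
λ = hc/E, with hc ≈ 1239.842 keV·pm (i.e. 1239.842 eV·nm)

For E = 456.2 keV = 456200 eV:
λ = 1239.842 keV·pm / 456.2 keV
λ = 2.7178 pm

Calculate the Compton shift:
Δλ = λ_C(1 - cos(50°)) = 2.4263 × 0.3572
Δλ = 0.8667 pm

Final wavelength:
λ' = 2.7178 + 0.8667 = 3.5845 pm

Final energy:
E' = hc/λ' = 1239.842 / 3.5845 = 345.8929 keV

(Intermediate values are shown rounded; full precision is carried through to the final answer.)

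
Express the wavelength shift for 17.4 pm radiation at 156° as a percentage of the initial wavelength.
26.6831%

Calculate the Compton shift:
Δλ = λ_C(1 - cos(156°))
Δλ = 2.4263 × (1 - cos(156°))
Δλ = 2.4263 × 1.9135
Δλ = 4.6429 pm

Percentage change:
(Δλ/λ₀) × 100 = (4.6429/17.4) × 100
= 26.6831%

(Intermediate values are shown rounded; full precision is carried through to the final answer.)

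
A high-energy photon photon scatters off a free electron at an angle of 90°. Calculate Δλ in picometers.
2.4263 pm

Using the Compton scattering formula:
Δλ = λ_C(1 - cos θ)

where λ_C = h/(m_e·c) ≈ 2.4263 pm is the Compton wavelength of an electron.

For θ = 90°:
cos(90°) = 0.0000
1 - cos(90°) = 1.0000

Δλ = 2.4263 × 1.0000
Δλ = 2.4263 pm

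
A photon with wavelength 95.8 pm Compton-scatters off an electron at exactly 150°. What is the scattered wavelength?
100.3276 pm

Using the Compton formula: λ' = λ + λ_C(1 − cos θ)

For θ = 150°, cos θ = -√3/2 (exact) ≈ -0.8660, so:
1 − cos 150° = 1 − (-√3/2) ≈ 1.8660

Δλ = λ_C × 1.8660 = 2.4263 × 1.8660 = 4.5276 pm

λ' = 95.8 + 4.5276 = 100.3276 pm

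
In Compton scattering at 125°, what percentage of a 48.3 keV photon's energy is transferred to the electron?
0.1295 (or 12.95%)

Calculate initial and final photon energies:

Initial: E₀ = 48.3 keV → λ₀ = 25.6696 pm
Compton shift: Δλ = 3.8180 pm
Final wavelength: λ' = 29.4876 pm
Final energy: E' = 42.0462 keV

Fractional energy loss:
(E₀ - E')/E₀ = (48.3000 - 42.0462)/48.3000
= 6.2538/48.3000
= 0.1295
= 12.95%

(Intermediate values are shown rounded; full precision is carried through to the final answer.)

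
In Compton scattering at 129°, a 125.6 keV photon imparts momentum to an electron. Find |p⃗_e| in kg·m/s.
1.0417e-22 kg·m/s

The electron is initially at rest, so by conservation of momentum:
p⃗_e = p⃗₀ − p⃗'  (incident photon momentum minus scattered photon momentum)

Photon momentum magnitudes (p = h/λ = E/c):
λ₀ = hc/E₀ = 9.8714 pm → p₀ = h/λ₀ = 6.7124e-23 kg·m/s
Δλ = λ_C(1 − cos 129°) = 3.9532 pm
λ' = 13.8246 pm → p' = h/λ' = 4.7930e-23 kg·m/s

The scattered photon makes angle θ = 129° with the incident direction, so by the law of cosines:
|p⃗_e|² = p₀² + p'² − 2p₀p'cos θ
|p⃗_e|² = (6.7124e-23)² + (4.7930e-23)² − 2·6.7124e-23·4.7930e-23·cos(129°)
|p⃗_e| = 1.0417e-22 kg·m/s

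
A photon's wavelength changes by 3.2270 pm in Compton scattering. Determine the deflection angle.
109.27°

From the Compton formula Δλ = λ_C(1 - cos θ), we can solve for θ:

cos θ = 1 - Δλ/λ_C

Given:
- Δλ = 3.2270 pm
- λ_C = h/(m_e·c) ≈ 2.42631024 pm

cos θ = 1 - 3.2270/2.42631024
cos θ = 1 - 1.330003
cos θ = -0.330003

θ = arccos(-0.330003)
θ = 109.27°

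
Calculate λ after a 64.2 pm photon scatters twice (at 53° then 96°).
67.8460 pm

Apply Compton shift twice:

First scattering at θ₁ = 53°:
Δλ₁ = λ_C(1 - cos(53°))
Δλ₁ = 2.4263 × 0.3982
Δλ₁ = 0.9661 pm

After first scattering:
λ₁ = 64.2 + 0.9661 = 65.1661 pm

Second scattering at θ₂ = 96°:
Δλ₂ = λ_C(1 - cos(96°))
Δλ₂ = 2.4263 × 1.1045
Δλ₂ = 2.6799 pm

Final wavelength:
λ₂ = 65.1661 + 2.6799 = 67.8460 pm

Total shift: Δλ_total = 0.9661 + 2.6799 = 3.6460 pm

(Intermediate values are shown rounded; full precision is carried through to the final answer.)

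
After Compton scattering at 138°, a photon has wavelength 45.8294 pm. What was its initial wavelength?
41.6000 pm

From λ' = λ + Δλ, we have λ = λ' - Δλ

First calculate the Compton shift:
Δλ = λ_C(1 - cos θ)
Δλ = 2.4263 × (1 - cos(138°))
Δλ = 2.4263 × 1.7431
Δλ = 4.2294 pm

Initial wavelength:
λ = λ' - Δλ
λ = 45.8294 - 4.2294
λ = 41.6000 pm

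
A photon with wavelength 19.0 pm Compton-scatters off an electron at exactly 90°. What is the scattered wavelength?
21.4263 pm

Using the Compton formula: λ' = λ + λ_C(1 − cos θ)

For θ = 90°, cos θ = 0 (exact) = 0.0000, so:
1 − cos 90° = 1 − (0) = 1.0000

Δλ = λ_C × 1.0000 = 2.4263 × 1.0000 = 2.4263 pm

λ' = 19.0 + 2.4263 = 21.4263 pm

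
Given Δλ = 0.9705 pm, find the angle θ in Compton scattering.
53.13°

From the Compton formula Δλ = λ_C(1 - cos θ), we can solve for θ:

cos θ = 1 - Δλ/λ_C

Given:
- Δλ = 0.9705 pm
- λ_C = h/(m_e·c) ≈ 2.42631024 pm

cos θ = 1 - 0.9705/2.42631024
cos θ = 1 - 0.399990
cos θ = 0.600010

θ = arccos(0.600010)
θ = 53.13°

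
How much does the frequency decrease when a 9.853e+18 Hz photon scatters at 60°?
3.778e+17 Hz (decrease)

Convert frequency to wavelength (c = 299792458 m/s):
λ₀ = c/f₀ = 299792458/9.853e+18 = 3.0426516e-11 m = 30.4265 pm

Calculate Compton shift:
Δλ = λ_C(1 - cos(60°)) = 1.2132 pm

Final wavelength:
λ' = λ₀ + Δλ = 30.4265 + 1.2132 = 31.6397 pm

Final frequency:
f' = c/λ' = 299792458/3.1639671e-11 = 9.4752079e+18 Hz

Frequency shift (decrease):
Δf = f₀ - f' = 9.853e+18 - 9.4752079e+18 = 3.778e+17 Hz

(Intermediate values are shown rounded; full precision is carried through to the final answer.)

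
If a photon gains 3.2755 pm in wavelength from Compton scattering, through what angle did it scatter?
110.49°

From the Compton formula Δλ = λ_C(1 - cos θ), we can solve for θ:

cos θ = 1 - Δλ/λ_C

Given:
- Δλ = 3.2755 pm
- λ_C = h/(m_e·c) ≈ 2.42631024 pm

cos θ = 1 - 3.2755/2.42631024
cos θ = 1 - 1.349992
cos θ = -0.349992

θ = arccos(-0.349992)
θ = 110.49°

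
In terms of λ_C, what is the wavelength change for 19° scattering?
0.0545 λ_C

The Compton shift formula is:
Δλ = λ_C(1 - cos θ)

Dividing both sides by λ_C:
Δλ/λ_C = 1 - cos θ

For θ = 19°:
Δλ/λ_C = 1 - cos(19°)
Δλ/λ_C = 1 - 0.9455
Δλ/λ_C = 0.0545

This means the shift is 0.0545 × λ_C = 0.1322 pm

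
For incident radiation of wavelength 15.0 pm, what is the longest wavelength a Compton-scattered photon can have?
19.8526 pm (at θ = 180°)

The Compton shift is Δλ = λ_C(1 − cos θ).

Since cos θ ranges from −1 to 1, the factor (1 − cos θ) ranges from 0 to 2; the maximum shift occurs at θ = 180° (backscattering):
Δλ_max = 2λ_C = 2 × 2.4263 pm = 4.8526 pm

Maximum scattered wavelength:
λ'_max = λ₀ + Δλ_max = 15.0 + 4.8526 = 19.8526 pm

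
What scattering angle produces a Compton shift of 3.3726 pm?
112.96°

From the Compton formula Δλ = λ_C(1 - cos θ), we can solve for θ:

cos θ = 1 - Δλ/λ_C

Given:
- Δλ = 3.3726 pm
- λ_C = h/(m_e·c) ≈ 2.42631024 pm

cos θ = 1 - 3.3726/2.42631024
cos θ = 1 - 1.390012
cos θ = -0.390012

θ = arccos(-0.390012)
θ = 112.96°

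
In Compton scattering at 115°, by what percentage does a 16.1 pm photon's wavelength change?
21.4392%

Calculate the Compton shift:
Δλ = λ_C(1 - cos(115°))
Δλ = 2.4263 × (1 - cos(115°))
Δλ = 2.4263 × 1.4226
Δλ = 3.4517 pm

Percentage change:
(Δλ/λ₀) × 100 = (3.4517/16.1) × 100
= 21.4392%

(Intermediate values are shown rounded; full precision is carried through to the final answer.)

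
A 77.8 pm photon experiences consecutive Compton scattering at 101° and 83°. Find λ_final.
82.8199 pm

Apply Compton shift twice:

First scattering at θ₁ = 101°:
Δλ₁ = λ_C(1 - cos(101°))
Δλ₁ = 2.4263 × 1.1908
Δλ₁ = 2.8893 pm

After first scattering:
λ₁ = 77.8 + 2.8893 = 80.6893 pm

Second scattering at θ₂ = 83°:
Δλ₂ = λ_C(1 - cos(83°))
Δλ₂ = 2.4263 × 0.8781
Δλ₂ = 2.1306 pm

Final wavelength:
λ₂ = 80.6893 + 2.1306 = 82.8199 pm

Total shift: Δλ_total = 2.8893 + 2.1306 = 5.0199 pm

(Intermediate values are shown rounded; full precision is carried through to the final answer.)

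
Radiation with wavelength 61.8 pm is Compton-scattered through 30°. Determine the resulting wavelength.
62.1251 pm

Using the Compton scattering formula:
λ' = λ + Δλ = λ + λ_C(1 - cos θ)

Given:
- Initial wavelength λ = 61.8 pm
- Scattering angle θ = 30°
- Compton wavelength λ_C ≈ 2.4263 pm

Calculate the shift:
Δλ = 2.4263 × (1 - cos(30°))
Δλ = 2.4263 × 0.1340
Δλ = 0.3251 pm

Final wavelength:
λ' = 61.8 + 0.3251 = 62.1251 pm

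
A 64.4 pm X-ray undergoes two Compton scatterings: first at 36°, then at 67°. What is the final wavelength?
66.3417 pm

Apply Compton shift twice:

First scattering at θ₁ = 36°:
Δλ₁ = λ_C(1 - cos(36°))
Δλ₁ = 2.4263 × 0.1910
Δλ₁ = 0.4634 pm

After first scattering:
λ₁ = 64.4 + 0.4634 = 64.8634 pm

Second scattering at θ₂ = 67°:
Δλ₂ = λ_C(1 - cos(67°))
Δλ₂ = 2.4263 × 0.6093
Δλ₂ = 1.4783 pm

Final wavelength:
λ₂ = 64.8634 + 1.4783 = 66.3417 pm

Total shift: Δλ_total = 0.4634 + 1.4783 = 1.9417 pm

(Intermediate values are shown rounded; full precision is carried through to the final answer.)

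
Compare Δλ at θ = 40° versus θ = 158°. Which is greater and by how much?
158° produces the larger shift by a factor of 8.237

Calculate both shifts using Δλ = λ_C(1 - cos θ):

For θ₁ = 40°:
Δλ₁ = 2.4263 × (1 - cos(40°))
Δλ₁ = 2.4263 × 0.2340
Δλ₁ = 0.5676 pm

For θ₂ = 158°:
Δλ₂ = 2.4263 × (1 - cos(158°))
Δλ₂ = 2.4263 × 1.9272
Δλ₂ = 4.6759 pm

The 158° angle produces the larger shift.
Ratio: 4.6759/0.5676 = 8.237

(Intermediate values are shown rounded; full precision is carried through to the final answer.)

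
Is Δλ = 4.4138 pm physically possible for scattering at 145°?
Yes, consistent

Calculate the expected shift for θ = 145°:

Δλ_expected = λ_C(1 - cos(145°))
Δλ_expected = 2.4263 × (1 - cos(145°))
Δλ_expected = 2.4263 × 1.8192
Δλ_expected = 4.4138 pm

Given shift: 4.4138 pm
Expected shift: 4.4138 pm
Difference: 0.0000 pm

The values match. This is consistent with Compton scattering at the stated angle.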